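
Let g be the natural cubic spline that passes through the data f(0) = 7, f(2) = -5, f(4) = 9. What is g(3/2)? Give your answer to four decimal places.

-4.1328

With m_i denoting the second derivative at x_i, h_i = 2, 2, and Δ_i = (y_(i+1) − y_i)/h_i = -6, 7:
  2·m_0 + 8·m_1 + 2·m_2 = 6(Δ_1 - Δ_0) = 78
Natural end conditions: m_0 = m_2 = 0.
Solving the tridiagonal system: m_0 = 0, m_1 = 39/4, m_2 = 0.
On [0, 2], g(x) = 7 - 37/4·x + 0·x² + 13/16·x³.
With x = 3/2: g(3/2) = -529/128.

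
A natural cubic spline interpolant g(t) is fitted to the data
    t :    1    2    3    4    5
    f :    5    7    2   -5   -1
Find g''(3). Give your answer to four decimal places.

-5.1429

Let m_i = g''(x_i). Step sizes h_i = 1, 1, 1, 1; slopes of the chords Δ_i = (y_(i+1) - y_i)/h_i = 2, -5, -7, 4.
  1·m_0 + 4·m_1 + 1·m_2 = 6(Δ_1 - Δ_0) = -42
  1·m_1 + 4·m_2 + 1·m_3 = 6(Δ_2 - Δ_1) = -12
  1·m_2 + 4·m_3 + 1·m_4 = 6(Δ_3 - Δ_2) = 66
Natural end conditions: m_0 = m_4 = 0.
Solving the tridiagonal system: m_0 = 0, m_1 = -129/14, m_2 = -36/7, m_3 = 249/14, m_4 = 0.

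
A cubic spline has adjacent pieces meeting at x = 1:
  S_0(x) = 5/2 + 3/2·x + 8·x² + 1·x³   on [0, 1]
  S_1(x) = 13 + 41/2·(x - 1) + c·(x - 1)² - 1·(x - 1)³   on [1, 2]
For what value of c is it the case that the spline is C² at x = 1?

S_0''(x) = 16 + 6·x, so S_0''(1) = 22. On the right, S_1''(1) = 2c, so c = 11.

11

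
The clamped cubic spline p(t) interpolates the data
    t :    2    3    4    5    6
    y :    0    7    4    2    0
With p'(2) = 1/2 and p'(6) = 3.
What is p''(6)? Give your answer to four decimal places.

Put M_i = p'' at the i-th knot. Here h = (1, 1, 1, 1) and Δ = (7, -3, -2, -2), so the interior equations h_(i-1)·M_(i-1) + 2(h_(i-1)+h_i)·M_i + h_i·M_(i+1) = 6(Δ_i − Δ_(i-1)) read
  1·M_0 + 4·M_1 + 1·M_2 = 6(Δ_1 - Δ_0) = -60
  1·M_1 + 4·M_2 + 1·M_3 = 6(Δ_2 - Δ_1) = 6
  1·M_2 + 4·M_3 + 1·M_4 = 6(Δ_3 - Δ_2) = 0
Clamped end conditions give two more equations: 2h_0·M_0 + h_0·M_1 = 6(Δ_0 - p'(2)) = 39 and h_3·M_3 + 2h_3·M_4 = 6(p'(6) - Δ_3) = 30.
Solving: M_0 = 1805/56, M_1 = -713/28, M_2 = 77/8, M_3 = -197/28, M_4 = 1037/56.

18.5179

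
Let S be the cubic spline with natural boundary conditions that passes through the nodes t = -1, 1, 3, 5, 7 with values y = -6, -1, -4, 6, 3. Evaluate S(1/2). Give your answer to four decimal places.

Put σ_i = S'' at the i-th knot. Here h = (2, 2, 2, 2) and Δ = (5/2, -3/2, 5, -3/2), so the interior equations h_(i-1)·σ_(i-1) + 2(h_(i-1)+h_i)·σ_i + h_i·σ_(i+1) = 6(Δ_i − Δ_(i-1)) read
  2·σ_0 + 8·σ_1 + 2·σ_2 = 6(Δ_1 - Δ_0) = -24
  2·σ_1 + 8·σ_2 + 2·σ_3 = 6(Δ_2 - Δ_1) = 39
  2·σ_2 + 8·σ_3 + 2·σ_4 = 6(Δ_3 - Δ_2) = -39
Natural end conditions: σ_0 = σ_4 = 0.
Solving the tridiagonal system: σ_0 = 0, σ_1 = -555/112, σ_2 = 219/28, σ_3 = -765/112, σ_4 = 0.
On [-1, 1], S(t) = -6 + 465/112·(t + 1) + 0·(t + 1)² - 185/448·(t + 1)³.
With (t + 1) = 3/2: S(1/2) = -597/512.

-1.1660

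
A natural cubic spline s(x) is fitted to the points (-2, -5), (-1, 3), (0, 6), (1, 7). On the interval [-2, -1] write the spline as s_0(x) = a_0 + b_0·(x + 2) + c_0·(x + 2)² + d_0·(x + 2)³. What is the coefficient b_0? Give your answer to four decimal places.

9.2000

With M_i denoting the second derivative at x_i, h_i = 1, 1, 1, and Δ_i = (y_(i+1) − y_i)/h_i = 8, 3, 1:
  1·M_0 + 4·M_1 + 1·M_2 = 6(Δ_1 - Δ_0) = -30
  1·M_1 + 4·M_2 + 1·M_3 = 6(Δ_2 - Δ_1) = -12
Natural end conditions: M_0 = M_3 = 0.
Forward elimination and back-substitution give M_0 = 0, M_1 = -36/5, M_2 = -6/5, M_3 = 0.
On [-2, -1], with s_0(x) = a_0 + b_0·(x + 2) + c_0·(x + 2)² + d_0·(x + 2)³: c_0 = M_0/2 = 0, d_0 = (M_1 - M_0)/(6h_0) = -6/5, b_0 = Δ_0 - h_0(2M_0 + M_1)/6 = 46/5.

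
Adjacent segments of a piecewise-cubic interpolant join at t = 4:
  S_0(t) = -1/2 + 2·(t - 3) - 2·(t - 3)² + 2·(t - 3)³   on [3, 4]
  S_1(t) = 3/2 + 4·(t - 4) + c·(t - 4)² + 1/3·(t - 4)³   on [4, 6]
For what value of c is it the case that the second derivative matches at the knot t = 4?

S_0''(t) = -4 + 12·(t - 3), so S_0''(4) = 8. On the right, S_1''(4) = 2c, so c = 4.

4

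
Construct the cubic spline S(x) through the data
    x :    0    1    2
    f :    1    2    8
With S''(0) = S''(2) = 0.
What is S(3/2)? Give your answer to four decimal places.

4.5313

Let m_i = S''(x_i). Step sizes h_i = 1, 1; slopes of the chords Δ_i = (y_(i+1) - y_i)/h_i = 1, 6.
  1·m_0 + 4·m_1 + 1·m_2 = 6(Δ_1 - Δ_0) = 30
Natural end conditions: m_0 = m_2 = 0.
Solving the tridiagonal system: m_0 = 0, m_1 = 15/2, m_2 = 0.
On [1, 2], S(x) = 2 + 7/2·(x - 1) + 15/4·(x - 1)² - 5/4·(x - 1)³.
With (x - 1) = 1/2: S(3/2) = 145/32.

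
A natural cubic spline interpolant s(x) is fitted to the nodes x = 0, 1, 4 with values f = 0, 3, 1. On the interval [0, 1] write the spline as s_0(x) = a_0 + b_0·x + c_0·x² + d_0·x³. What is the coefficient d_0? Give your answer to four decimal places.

With M_i denoting the second derivative at x_i, h_i = 1, 3, and Δ_i = (y_(i+1) − y_i)/h_i = 3, -2/3:
  1·M_0 + 8·M_1 + 3·M_2 = 6(Δ_1 - Δ_0) = -22
Natural end conditions: M_0 = M_2 = 0.
Solving: M_0 = 0, M_1 = -11/4, M_2 = 0.
On [0, 1], with s_0(x) = a_0 + b_0·x + c_0·x² + d_0·x³: c_0 = M_0/2 = 0, d_0 = (M_1 - M_0)/(6h_0) = -11/24, b_0 = Δ_0 - h_0(2M_0 + M_1)/6 = 83/24.

-0.4583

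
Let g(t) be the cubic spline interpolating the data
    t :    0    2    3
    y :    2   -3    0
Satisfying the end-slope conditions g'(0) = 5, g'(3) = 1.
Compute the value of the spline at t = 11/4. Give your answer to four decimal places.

-0.5820

Write M_i for g''(x_i). With h_i = 2, 1 and divided differences Δ_i = -5/2, 3, the continuity of g' gives the tridiagonal system
  2·M_0 + 6·M_1 + 1·M_2 = 6(Δ_1 - Δ_0) = 33
Clamped end conditions give two more equations: 2h_0·M_0 + h_0·M_1 = 6(Δ_0 - g'(0)) = -45 and h_1·M_1 + 2h_1·M_2 = 6(g'(3) - Δ_1) = -12.
Solving: M_0 = -217/12, M_1 = 41/3, M_2 = -77/6.
On [2, 3], g(t) = -3 + 7/12·(t - 2) + 41/6·(t - 2)² - 53/12·(t - 2)³.
With (t - 2) = 3/4: g(11/4) = -149/256.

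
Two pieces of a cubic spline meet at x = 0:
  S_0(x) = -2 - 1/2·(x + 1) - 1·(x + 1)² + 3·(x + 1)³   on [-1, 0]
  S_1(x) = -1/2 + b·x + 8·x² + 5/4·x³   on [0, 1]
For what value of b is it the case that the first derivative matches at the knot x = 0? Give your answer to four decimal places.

S_0'(x) = -1/2 - 2·(x + 1) + 9·(x + 1)², so S_0'(0) = 13/2. On the right, S_1'(0) = b, so b = 13/2.

6.5000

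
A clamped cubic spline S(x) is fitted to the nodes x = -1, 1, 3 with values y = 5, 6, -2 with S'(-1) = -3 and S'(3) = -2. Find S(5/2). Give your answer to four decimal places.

-0.3164

With M_i denoting the second derivative at x_i, h_i = 2, 2, and Δ_i = (y_(i+1) − y_i)/h_i = 1/2, -4:
  2·M_0 + 8·M_1 + 2·M_2 = 6(Δ_1 - Δ_0) = -27
Clamped end conditions give two more equations: 2h_0·M_0 + h_0·M_1 = 6(Δ_0 - S'(-1)) = 21 and h_1·M_1 + 2h_1·M_2 = 6(S'(3) - Δ_1) = 12.
Forward elimination and back-substitution give M_0 = 71/8, M_1 = -29/4, M_2 = 53/8.
On [1, 3], S(x) = 6 - 11/8·(x - 1) - 29/8·(x - 1)² + 37/32·(x - 1)³.
With (x - 1) = 3/2: S(5/2) = -81/256.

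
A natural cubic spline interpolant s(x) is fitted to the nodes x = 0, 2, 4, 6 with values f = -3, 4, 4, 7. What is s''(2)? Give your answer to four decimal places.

Put M_i = s'' at the i-th knot. Here h = (2, 2, 2) and Δ = (7/2, 0, 3/2), so the interior equations h_(i-1)·M_(i-1) + 2(h_(i-1)+h_i)·M_i + h_i·M_(i+1) = 6(Δ_i − Δ_(i-1)) read
  2·M_0 + 8·M_1 + 2·M_2 = 6(Δ_1 - Δ_0) = -21
  2·M_1 + 8·M_2 + 2·M_3 = 6(Δ_2 - Δ_1) = 9
Natural end conditions: M_0 = M_3 = 0.
Forward elimination and back-substitution give M_0 = 0, M_1 = -31/10, M_2 = 19/10, M_3 = 0.

-3.1000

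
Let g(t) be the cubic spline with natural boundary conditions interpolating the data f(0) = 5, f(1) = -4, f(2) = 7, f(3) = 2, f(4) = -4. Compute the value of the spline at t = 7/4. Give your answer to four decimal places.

4.6761

Let M_i = g''(x_i). Step sizes h_i = 1, 1, 1, 1; slopes of the chords Δ_i = (y_(i+1) - y_i)/h_i = -9, 11, -5, -6.
  1·M_0 + 4·M_1 + 1·M_2 = 6(Δ_1 - Δ_0) = 120
  1·M_1 + 4·M_2 + 1·M_3 = 6(Δ_2 - Δ_1) = -96
  1·M_2 + 4·M_3 + 1·M_4 = 6(Δ_3 - Δ_2) = -6
Natural end conditions: M_0 = M_4 = 0.
Solving the tridiagonal system: M_0 = 0, M_1 = 1089/28, M_2 = -249/7, M_3 = 207/28, M_4 = 0.
On [1, 2], g(t) = -4 + 111/28·(t - 1) + 1089/56·(t - 1)² - 695/56·(t - 1)³.
With (t - 1) = 3/4: g(7/4) = 16759/3584.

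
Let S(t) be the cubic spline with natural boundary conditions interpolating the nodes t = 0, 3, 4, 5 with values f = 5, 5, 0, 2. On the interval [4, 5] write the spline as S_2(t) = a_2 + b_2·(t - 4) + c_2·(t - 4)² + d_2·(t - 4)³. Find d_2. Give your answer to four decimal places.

-1.9677

Write M_i for S''(x_i). With h_i = 3, 1, 1 and divided differences Δ_i = 0, -5, 2, the continuity of S' gives the tridiagonal system
  3·M_0 + 8·M_1 + 1·M_2 = 6(Δ_1 - Δ_0) = -30
  1·M_1 + 4·M_2 + 1·M_3 = 6(Δ_2 - Δ_1) = 42
Natural end conditions: M_0 = M_3 = 0.
Hence M_0 = 0, M_1 = -162/31, M_2 = 366/31, M_3 = 0.
On [4, 5], with S_2(t) = a_2 + b_2·(t - 4) + c_2·(t - 4)² + d_2·(t - 4)³: c_2 = M_2/2 = 183/31, d_2 = (M_3 - M_2)/(6h_2) = -61/31, b_2 = Δ_2 - h_2(2M_2 + M_3)/6 = -60/31.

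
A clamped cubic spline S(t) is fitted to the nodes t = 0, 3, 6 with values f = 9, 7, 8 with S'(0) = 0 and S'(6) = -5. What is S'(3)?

1

Write M_i for S''(x_i). With h_i = 3, 3 and divided differences Δ_i = -2/3, 1/3, the continuity of S' gives the tridiagonal system
  3·M_0 + 12·M_1 + 3·M_2 = 6(Δ_1 - Δ_0) = 6
Clamped end conditions give two more equations: 2h_0·M_0 + h_0·M_1 = 6(Δ_0 - S'(0)) = -4 and h_1·M_1 + 2h_1·M_2 = 6(S'(6) - Δ_1) = -32.
Solving the tridiagonal system: M_0 = -2, M_1 = 8/3, M_2 = -20/3.
On [3, 6], S'(t) = b_1 + 2c_1·(t - 3) + 3d_1·(t - 3)² with b_1 = Δ_1 - h_1(2M_1 + M_2)/6 = 1, c_1 = M_1/2 = 4/3, d_1 = (M_2 - M_1)/(6h_1) = -14/27. So S'(3) = 1.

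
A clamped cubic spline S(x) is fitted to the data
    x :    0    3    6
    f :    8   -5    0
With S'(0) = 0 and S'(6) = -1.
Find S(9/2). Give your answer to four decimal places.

-2.7813

With m_i denoting the second derivative at x_i, h_i = 3, 3, and Δ_i = (y_(i+1) − y_i)/h_i = -13/3, 5/3:
  3·m_0 + 12·m_1 + 3·m_2 = 6(Δ_1 - Δ_0) = 36
Clamped end conditions give two more equations: 2h_0·m_0 + h_0·m_1 = 6(Δ_0 - S'(0)) = -26 and h_1·m_1 + 2h_1·m_2 = 6(S'(6) - Δ_1) = -16.
Forward elimination and back-substitution give m_0 = -15/2, m_1 = 19/3, m_2 = -35/6.
On [3, 6], S(x) = -5 - 7/4·(x - 3) + 19/6·(x - 3)² - 73/108·(x - 3)³.
With (x - 3) = 3/2: S(9/2) = -89/32.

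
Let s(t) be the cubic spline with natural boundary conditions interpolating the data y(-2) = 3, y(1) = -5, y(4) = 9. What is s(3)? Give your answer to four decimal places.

2.7037

Let M_i = s''(x_i). Step sizes h_i = 3, 3; slopes of the chords Δ_i = (y_(i+1) - y_i)/h_i = -8/3, 14/3.
  3·M_0 + 12·M_1 + 3·M_2 = 6(Δ_1 - Δ_0) = 44
Natural end conditions: M_0 = M_2 = 0.
Forward elimination and back-substitution give M_0 = 0, M_1 = 11/3, M_2 = 0.
On [1, 4], s(t) = -5 + 1·(t - 1) + 11/6·(t - 1)² - 11/54·(t - 1)³.
With (t - 1) = 2: s(3) = 73/27.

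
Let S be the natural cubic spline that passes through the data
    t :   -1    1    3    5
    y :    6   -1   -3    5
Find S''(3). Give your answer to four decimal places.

3.5000

Write m_i for S''(x_i). With h_i = 2, 2, 2 and divided differences Δ_i = -7/2, -1, 4, the continuity of S' gives the tridiagonal system
  2·m_0 + 8·m_1 + 2·m_2 = 6(Δ_1 - Δ_0) = 15
  2·m_1 + 8·m_2 + 2·m_3 = 6(Δ_2 - Δ_1) = 30
Natural end conditions: m_0 = m_3 = 0.
Forward elimination and back-substitution give m_0 = 0, m_1 = 1, m_2 = 7/2, m_3 = 0.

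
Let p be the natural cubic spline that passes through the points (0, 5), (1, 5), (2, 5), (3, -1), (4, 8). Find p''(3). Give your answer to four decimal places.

Let M_i = p''(x_i). Step sizes h_i = 1, 1, 1, 1; slopes of the chords Δ_i = (y_(i+1) - y_i)/h_i = 0, 0, -6, 9.
  1·M_0 + 4·M_1 + 1·M_2 = 6(Δ_1 - Δ_0) = 0
  1·M_1 + 4·M_2 + 1·M_3 = 6(Δ_2 - Δ_1) = -36
  1·M_2 + 4·M_3 + 1·M_4 = 6(Δ_3 - Δ_2) = 90
Natural end conditions: M_0 = M_4 = 0.
Hence M_0 = 0, M_1 = 117/28, M_2 = -117/7, M_3 = 747/28, M_4 = 0.

26.6786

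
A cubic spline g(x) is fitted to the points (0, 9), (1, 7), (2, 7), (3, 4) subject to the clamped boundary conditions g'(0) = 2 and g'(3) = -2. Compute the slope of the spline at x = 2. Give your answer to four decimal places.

-1.3333

Write M_i for g''(x_i). With h_i = 1, 1, 1 and divided differences Δ_i = -2, 0, -3, the continuity of g' gives the tridiagonal system
  1·M_0 + 4·M_1 + 1·M_2 = 6(Δ_1 - Δ_0) = 12
  1·M_1 + 4·M_2 + 1·M_3 = 6(Δ_2 - Δ_1) = -18
Clamped end conditions give two more equations: 2h_0·M_0 + h_0·M_1 = 6(Δ_0 - g'(0)) = -24 and h_2·M_2 + 2h_2·M_3 = 6(g'(3) - Δ_2) = 6.
Forward elimination and back-substitution give M_0 = -50/3, M_1 = 28/3, M_2 = -26/3, M_3 = 22/3.
On [2, 3], g'(x) = b_2 + 2c_2·(x - 2) + 3d_2·(x - 2)² with b_2 = Δ_2 - h_2(2M_2 + M_3)/6 = -4/3, c_2 = M_2/2 = -13/3, d_2 = (M_3 - M_2)/(6h_2) = 8/3. So g'(2) = -4/3.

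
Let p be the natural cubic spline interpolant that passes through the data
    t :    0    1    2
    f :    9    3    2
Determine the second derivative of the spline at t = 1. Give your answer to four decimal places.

7.5000

With M_i denoting the second derivative at x_i, h_i = 1, 1, and Δ_i = (y_(i+1) − y_i)/h_i = -6, -1:
  1·M_0 + 4·M_1 + 1·M_2 = 6(Δ_1 - Δ_0) = 30
Natural end conditions: M_0 = M_2 = 0.
Solving: M_0 = 0, M_1 = 15/2, M_2 = 0.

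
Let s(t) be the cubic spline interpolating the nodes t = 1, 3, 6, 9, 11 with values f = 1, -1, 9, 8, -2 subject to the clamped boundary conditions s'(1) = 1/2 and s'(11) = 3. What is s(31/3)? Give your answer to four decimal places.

Let m_i = s''(x_i). Step sizes h_i = 2, 3, 3, 2; slopes of the chords Δ_i = (y_(i+1) - y_i)/h_i = -1, 10/3, -1/3, -5.
  2·m_0 + 10·m_1 + 3·m_2 = 6(Δ_1 - Δ_0) = 26
  3·m_1 + 12·m_2 + 3·m_3 = 6(Δ_2 - Δ_1) = -22
  3·m_2 + 10·m_3 + 2·m_4 = 6(Δ_3 - Δ_2) = -28
Clamped end conditions give two more equations: 2h_0·m_0 + h_0·m_1 = 6(Δ_0 - s'(1)) = -9 and h_3·m_3 + 2h_3·m_4 = 6(s'(11) - Δ_3) = 48.
Hence m_0 = -503/120, m_1 = 233/60, m_2 = -89/60, m_3 = -317/60, m_4 = 1757/120.
On [9, 11], s(t) = 8 - 763/120·(t - 9) - 317/120·(t - 9)² + 797/480·(t - 9)³.
With (t - 9) = 4/3: s(31/3) = -1003/810.

-1.2383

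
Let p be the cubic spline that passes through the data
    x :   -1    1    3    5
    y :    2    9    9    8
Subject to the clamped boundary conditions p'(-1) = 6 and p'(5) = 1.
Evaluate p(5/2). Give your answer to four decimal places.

Let M_i = p''(x_i). Step sizes h_i = 2, 2, 2; slopes of the chords Δ_i = (y_(i+1) - y_i)/h_i = 7/2, 0, -1/2.
  2·M_0 + 8·M_1 + 2·M_2 = 6(Δ_1 - Δ_0) = -21
  2·M_1 + 8·M_2 + 2·M_3 = 6(Δ_2 - Δ_1) = -3
Clamped end conditions give two more equations: 2h_0·M_0 + h_0·M_1 = 6(Δ_0 - p'(-1)) = -15 and h_2·M_2 + 2h_2·M_3 = 6(p'(5) - Δ_2) = 9.
Forward elimination and back-substitution give M_0 = -43/15, M_1 = -53/30, M_2 = -17/30, M_3 = 38/15.
On [1, 3], p(x) = 9 + 41/30·(x - 1) - 53/60·(x - 1)² + 1/10·(x - 1)³.
With (x - 1) = 3/2: p(5/2) = 47/5.

9.4000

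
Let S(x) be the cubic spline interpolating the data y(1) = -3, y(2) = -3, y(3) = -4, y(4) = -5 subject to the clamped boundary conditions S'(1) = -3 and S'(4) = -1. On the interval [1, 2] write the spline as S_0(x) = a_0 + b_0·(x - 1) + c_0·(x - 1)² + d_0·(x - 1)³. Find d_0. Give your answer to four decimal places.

With m_i denoting the second derivative at x_i, h_i = 1, 1, 1, and Δ_i = (y_(i+1) − y_i)/h_i = 0, -1, -1:
  1·m_0 + 4·m_1 + 1·m_2 = 6(Δ_1 - Δ_0) = -6
  1·m_1 + 4·m_2 + 1·m_3 = 6(Δ_2 - Δ_1) = 0
Clamped end conditions give two more equations: 2h_0·m_0 + h_0·m_1 = 6(Δ_0 - S'(1)) = 18 and h_2·m_2 + 2h_2·m_3 = 6(S'(4) - Δ_2) = 0.
Forward elimination and back-substitution give m_0 = 34/3, m_1 = -14/3, m_2 = 4/3, m_3 = -2/3.
On [1, 2], with S_0(x) = a_0 + b_0·(x - 1) + c_0·(x - 1)² + d_0·(x - 1)³: c_0 = m_0/2 = 17/3, d_0 = (m_1 - m_0)/(6h_0) = -8/3, b_0 = Δ_0 - h_0(2m_0 + m_1)/6 = -3.

-2.6667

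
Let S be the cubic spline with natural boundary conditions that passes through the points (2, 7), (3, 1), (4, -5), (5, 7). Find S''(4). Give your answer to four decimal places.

28.8000

Write m_i for S''(x_i). With h_i = 1, 1, 1 and divided differences Δ_i = -6, -6, 12, the continuity of S' gives the tridiagonal system
  1·m_0 + 4·m_1 + 1·m_2 = 6(Δ_1 - Δ_0) = 0
  1·m_1 + 4·m_2 + 1·m_3 = 6(Δ_2 - Δ_1) = 108
Natural end conditions: m_0 = m_3 = 0.
Solving: m_0 = 0, m_1 = -36/5, m_2 = 144/5, m_3 = 0.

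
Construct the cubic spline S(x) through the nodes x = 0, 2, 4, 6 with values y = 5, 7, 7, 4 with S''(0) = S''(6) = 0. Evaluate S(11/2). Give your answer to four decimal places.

4.9063

Let σ_i = S''(x_i). Step sizes h_i = 2, 2, 2; slopes of the chords Δ_i = (y_(i+1) - y_i)/h_i = 1, 0, -3/2.
  2·σ_0 + 8·σ_1 + 2·σ_2 = 6(Δ_1 - Δ_0) = -6
  2·σ_1 + 8·σ_2 + 2·σ_3 = 6(Δ_2 - Δ_1) = -9
Natural end conditions: σ_0 = σ_3 = 0.
Solving: σ_0 = 0, σ_1 = -1/2, σ_2 = -1, σ_3 = 0.
On [4, 6], S(x) = 7 - 5/6·(x - 4) - 1/2·(x - 4)² + 1/12·(x - 4)³.
With (x - 4) = 3/2: S(11/2) = 157/32.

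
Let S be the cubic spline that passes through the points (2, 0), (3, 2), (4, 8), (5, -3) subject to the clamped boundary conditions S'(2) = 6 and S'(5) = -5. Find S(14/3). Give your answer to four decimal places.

0.3062

Put M_i = S'' at the i-th knot. Here h = (1, 1, 1) and Δ = (2, 6, -11), so the interior equations h_(i-1)·M_(i-1) + 2(h_(i-1)+h_i)·M_i + h_i·M_(i+1) = 6(Δ_i − Δ_(i-1)) read
  1·M_0 + 4·M_1 + 1·M_2 = 6(Δ_1 - Δ_0) = 24
  1·M_1 + 4·M_2 + 1·M_3 = 6(Δ_2 - Δ_1) = -102
Clamped end conditions give two more equations: 2h_0·M_0 + h_0·M_1 = 6(Δ_0 - S'(2)) = -24 and h_2·M_2 + 2h_2·M_3 = 6(S'(5) - Δ_2) = 36.
Forward elimination and back-substitution give M_0 = -344/15, M_1 = 328/15, M_2 = -608/15, M_3 = 574/15.
On [4, 5], S(x) = 8 - 58/15·(x - 4) - 304/15·(x - 4)² + 197/15·(x - 4)³.
With (x - 4) = 2/3: S(14/3) = 124/405.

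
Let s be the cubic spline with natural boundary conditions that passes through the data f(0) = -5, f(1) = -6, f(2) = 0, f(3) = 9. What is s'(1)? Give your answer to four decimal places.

Put σ_i = s'' at the i-th knot. Here h = (1, 1, 1) and Δ = (-1, 6, 9), so the interior equations h_(i-1)·σ_(i-1) + 2(h_(i-1)+h_i)·σ_i + h_i·σ_(i+1) = 6(Δ_i − Δ_(i-1)) read
  1·σ_0 + 4·σ_1 + 1·σ_2 = 6(Δ_1 - Δ_0) = 42
  1·σ_1 + 4·σ_2 + 1·σ_3 = 6(Δ_2 - Δ_1) = 18
Natural end conditions: σ_0 = σ_3 = 0.
Forward elimination and back-substitution give σ_0 = 0, σ_1 = 10, σ_2 = 2, σ_3 = 0.
On [1, 2], s'(x) = b_1 + 2c_1·(x - 1) + 3d_1·(x - 1)² with b_1 = Δ_1 - h_1(2σ_1 + σ_2)/6 = 7/3, c_1 = σ_1/2 = 5, d_1 = (σ_2 - σ_1)/(6h_1) = -4/3. So s'(1) = 7/3.

2.3333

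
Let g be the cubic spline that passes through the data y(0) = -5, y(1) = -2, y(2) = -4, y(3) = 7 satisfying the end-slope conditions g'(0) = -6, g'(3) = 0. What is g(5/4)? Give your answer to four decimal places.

Write M_i for g''(x_i). With h_i = 1, 1, 1 and divided differences Δ_i = 3, -2, 11, the continuity of g' gives the tridiagonal system
  1·M_0 + 4·M_1 + 1·M_2 = 6(Δ_1 - Δ_0) = -30
  1·M_1 + 4·M_2 + 1·M_3 = 6(Δ_2 - Δ_1) = 78
Clamped end conditions give two more equations: 2h_0·M_0 + h_0·M_1 = 6(Δ_0 - g'(0)) = 54 and h_2·M_2 + 2h_2·M_3 = 6(g'(3) - Δ_2) = -66.
Forward elimination and back-substitution give M_0 = 204/5, M_1 = -138/5, M_2 = 198/5, M_3 = -264/5.
On [1, 2], g(x) = -2 + 3/5·(x - 1) - 69/5·(x - 1)² + 56/5·(x - 1)³.
With (x - 1) = 1/4: g(5/4) = -203/80.

-2.5375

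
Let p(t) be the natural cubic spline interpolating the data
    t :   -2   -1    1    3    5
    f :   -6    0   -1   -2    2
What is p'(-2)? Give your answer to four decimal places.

7.1585

Let M_i = p''(x_i). Step sizes h_i = 1, 2, 2, 2; slopes of the chords Δ_i = (y_(i+1) - y_i)/h_i = 6, -1/2, -1/2, 2.
  1·M_0 + 6·M_1 + 2·M_2 = 6(Δ_1 - Δ_0) = -39
  2·M_1 + 8·M_2 + 2·M_3 = 6(Δ_2 - Δ_1) = 0
  2·M_2 + 8·M_3 + 2·M_4 = 6(Δ_3 - Δ_2) = 15
Natural end conditions: M_0 = M_4 = 0.
Solving: M_0 = 0, M_1 = -285/41, M_2 = 111/82, M_3 = 63/41, M_4 = 0.
On [-2, -1], p'(t) = b_0 + 2c_0·(t + 2) + 3d_0·(t + 2)² with b_0 = Δ_0 - h_0(2M_0 + M_1)/6 = 587/82, c_0 = M_0/2 = 0, d_0 = (M_1 - M_0)/(6h_0) = -95/82. So p'(-2) = 587/82.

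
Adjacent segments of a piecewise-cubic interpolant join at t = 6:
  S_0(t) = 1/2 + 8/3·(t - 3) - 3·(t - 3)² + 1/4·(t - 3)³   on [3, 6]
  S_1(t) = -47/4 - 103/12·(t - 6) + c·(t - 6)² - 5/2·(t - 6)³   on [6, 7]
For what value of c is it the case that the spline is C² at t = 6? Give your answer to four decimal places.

-0.7500

S_0''(t) = -6 + 3/2·(t - 3), so S_0''(6) = -3/2. On the right, S_1''(6) = 2c, so c = -3/4.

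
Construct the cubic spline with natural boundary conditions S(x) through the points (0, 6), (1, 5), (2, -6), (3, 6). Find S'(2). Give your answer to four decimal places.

With m_i denoting the second derivative at x_i, h_i = 1, 1, 1, and Δ_i = (y_(i+1) − y_i)/h_i = -1, -11, 12:
  1·m_0 + 4·m_1 + 1·m_2 = 6(Δ_1 - Δ_0) = -60
  1·m_1 + 4·m_2 + 1·m_3 = 6(Δ_2 - Δ_1) = 138
Natural end conditions: m_0 = m_3 = 0.
Forward elimination and back-substitution give m_0 = 0, m_1 = -126/5, m_2 = 204/5, m_3 = 0.
On [2, 3], S'(x) = b_2 + 2c_2·(x - 2) + 3d_2·(x - 2)² with b_2 = Δ_2 - h_2(2m_2 + m_3)/6 = -8/5, c_2 = m_2/2 = 102/5, d_2 = (m_3 - m_2)/(6h_2) = -34/5. So S'(2) = -8/5.

-1.6000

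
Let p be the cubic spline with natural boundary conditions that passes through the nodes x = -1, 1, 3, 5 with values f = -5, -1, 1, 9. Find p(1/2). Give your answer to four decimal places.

Put σ_i = p'' at the i-th knot. Here h = (2, 2, 2) and Δ = (2, 1, 4), so the interior equations h_(i-1)·σ_(i-1) + 2(h_(i-1)+h_i)·σ_i + h_i·σ_(i+1) = 6(Δ_i − Δ_(i-1)) read
  2·σ_0 + 8·σ_1 + 2·σ_2 = 6(Δ_1 - Δ_0) = -6
  2·σ_1 + 8·σ_2 + 2·σ_3 = 6(Δ_2 - Δ_1) = 18
Natural end conditions: σ_0 = σ_3 = 0.
Forward elimination and back-substitution give σ_0 = 0, σ_1 = -7/5, σ_2 = 13/5, σ_3 = 0.
On [-1, 1], p(x) = -5 + 37/15·(x + 1) + 0·(x + 1)² - 7/60·(x + 1)³.
With (x + 1) = 3/2: p(1/2) = -271/160.

-1.6938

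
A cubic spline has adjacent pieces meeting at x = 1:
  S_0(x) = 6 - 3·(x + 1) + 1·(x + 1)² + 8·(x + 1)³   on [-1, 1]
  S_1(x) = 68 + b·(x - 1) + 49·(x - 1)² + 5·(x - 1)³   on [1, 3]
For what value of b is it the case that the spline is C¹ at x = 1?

S_0'(x) = -3 + 2·(x + 1) + 24·(x + 1)², so S_0'(1) = 97. On the right, S_1'(1) = b, so b = 97.

97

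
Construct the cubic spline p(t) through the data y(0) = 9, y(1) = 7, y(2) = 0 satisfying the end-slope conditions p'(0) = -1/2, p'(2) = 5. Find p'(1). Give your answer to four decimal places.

Put σ_i = p'' at the i-th knot. Here h = (1, 1) and Δ = (-2, -7), so the interior equations h_(i-1)·σ_(i-1) + 2(h_(i-1)+h_i)·σ_i + h_i·σ_(i+1) = 6(Δ_i − Δ_(i-1)) read
  1·σ_0 + 4·σ_1 + 1·σ_2 = 6(Δ_1 - Δ_0) = -30
Clamped end conditions give two more equations: 2h_0·σ_0 + h_0·σ_1 = 6(Δ_0 - p'(0)) = -9 and h_1·σ_1 + 2h_1·σ_2 = 6(p'(2) - Δ_1) = 72.
Hence σ_0 = 23/4, σ_1 = -41/2, σ_2 = 185/4.
On [1, 2], p'(t) = b_1 + 2c_1·(t - 1) + 3d_1·(t - 1)² with b_1 = Δ_1 - h_1(2σ_1 + σ_2)/6 = -63/8, c_1 = σ_1/2 = -41/4, d_1 = (σ_2 - σ_1)/(6h_1) = 89/8. So p'(1) = -63/8.

-7.8750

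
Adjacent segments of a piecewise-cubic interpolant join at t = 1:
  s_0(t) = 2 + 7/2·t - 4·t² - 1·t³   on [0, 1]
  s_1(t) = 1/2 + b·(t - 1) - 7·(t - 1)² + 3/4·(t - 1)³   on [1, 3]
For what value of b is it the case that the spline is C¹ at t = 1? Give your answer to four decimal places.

-7.5000

s_0'(t) = 7/2 - 8·t - 3·t², so s_0'(1) = -15/2. On the right, s_1'(1) = b, so b = -15/2.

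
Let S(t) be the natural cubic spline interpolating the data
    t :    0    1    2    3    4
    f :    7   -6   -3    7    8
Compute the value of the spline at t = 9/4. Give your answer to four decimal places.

-0.3770

With σ_i denoting the second derivative at x_i, h_i = 1, 1, 1, 1, and Δ_i = (y_(i+1) − y_i)/h_i = -13, 3, 10, 1:
  1·σ_0 + 4·σ_1 + 1·σ_2 = 6(Δ_1 - Δ_0) = 96
  1·σ_1 + 4·σ_2 + 1·σ_3 = 6(Δ_2 - Δ_1) = 42
  1·σ_2 + 4·σ_3 + 1·σ_4 = 6(Δ_3 - Δ_2) = -54
Natural end conditions: σ_0 = σ_4 = 0.
Forward elimination and back-substitution give σ_0 = 0, σ_1 = 87/4, σ_2 = 9, σ_3 = -63/4, σ_4 = 0.
On [2, 3], S(t) = -3 + 77/8·(t - 2) + 9/2·(t - 2)² - 33/8·(t - 2)³.
With (t - 2) = 1/4: S(9/4) = -193/512.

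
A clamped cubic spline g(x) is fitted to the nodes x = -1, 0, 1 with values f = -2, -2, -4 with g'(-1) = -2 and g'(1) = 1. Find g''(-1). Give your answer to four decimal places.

10.5000

Let M_i = g''(x_i). Step sizes h_i = 1, 1; slopes of the chords Δ_i = (y_(i+1) - y_i)/h_i = 0, -2.
  1·M_0 + 4·M_1 + 1·M_2 = 6(Δ_1 - Δ_0) = -12
Clamped end conditions give two more equations: 2h_0·M_0 + h_0·M_1 = 6(Δ_0 - g'(-1)) = 12 and h_1·M_1 + 2h_1·M_2 = 6(g'(1) - Δ_1) = 18.
Solving: M_0 = 21/2, M_1 = -9, M_2 = 27/2.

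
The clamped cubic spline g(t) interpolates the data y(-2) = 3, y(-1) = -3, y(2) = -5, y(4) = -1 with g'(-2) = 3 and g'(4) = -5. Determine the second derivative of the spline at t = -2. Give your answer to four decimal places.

Let σ_i = g''(x_i). Step sizes h_i = 1, 3, 2; slopes of the chords Δ_i = (y_(i+1) - y_i)/h_i = -6, -2/3, 2.
  1·σ_0 + 8·σ_1 + 3·σ_2 = 6(Δ_1 - Δ_0) = 32
  3·σ_1 + 10·σ_2 + 2·σ_3 = 6(Δ_2 - Δ_1) = 16
Clamped end conditions give two more equations: 2h_0·σ_0 + h_0·σ_1 = 6(Δ_0 - g'(-2)) = -54 and h_2·σ_2 + 2h_2·σ_3 = 6(g'(4) - Δ_2) = -42.
Solving the tridiagonal system: σ_0 = -1193/39, σ_1 = 280/39, σ_2 = 67/39, σ_3 = -443/39.

-30.5897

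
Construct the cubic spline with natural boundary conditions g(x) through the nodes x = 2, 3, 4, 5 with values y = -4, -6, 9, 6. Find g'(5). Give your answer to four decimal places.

-8.9333

Let M_i = g''(x_i). Step sizes h_i = 1, 1, 1; slopes of the chords Δ_i = (y_(i+1) - y_i)/h_i = -2, 15, -3.
  1·M_0 + 4·M_1 + 1·M_2 = 6(Δ_1 - Δ_0) = 102
  1·M_1 + 4·M_2 + 1·M_3 = 6(Δ_2 - Δ_1) = -108
Natural end conditions: M_0 = M_3 = 0.
Hence M_0 = 0, M_1 = 172/5, M_2 = -178/5, M_3 = 0.
On [4, 5], g'(x) = b_2 + 2c_2·(x - 4) + 3d_2·(x - 4)² with b_2 = Δ_2 - h_2(2M_2 + M_3)/6 = 133/15, c_2 = M_2/2 = -89/5, d_2 = (M_3 - M_2)/(6h_2) = 89/15. So g'(5) = -134/15.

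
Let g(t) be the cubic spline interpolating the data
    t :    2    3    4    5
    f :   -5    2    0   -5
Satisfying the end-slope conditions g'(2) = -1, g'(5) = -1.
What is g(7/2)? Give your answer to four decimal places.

Put m_i = g'' at the i-th knot. Here h = (1, 1, 1) and Δ = (7, -2, -5), so the interior equations h_(i-1)·m_(i-1) + 2(h_(i-1)+h_i)·m_i + h_i·m_(i+1) = 6(Δ_i − Δ_(i-1)) read
  1·m_0 + 4·m_1 + 1·m_2 = 6(Δ_1 - Δ_0) = -54
  1·m_1 + 4·m_2 + 1·m_3 = 6(Δ_2 - Δ_1) = -18
Clamped end conditions give two more equations: 2h_0·m_0 + h_0·m_1 = 6(Δ_0 - g'(2)) = 48 and h_2·m_2 + 2h_2·m_3 = 6(g'(5) - Δ_2) = 24.
Hence m_0 = 174/5, m_1 = -108/5, m_2 = -12/5, m_3 = 66/5.
On [3, 4], g(t) = 2 + 28/5·(t - 3) - 54/5·(t - 3)² + 16/5·(t - 3)³.
With (t - 3) = 1/2: g(7/2) = 5/2.

2.5000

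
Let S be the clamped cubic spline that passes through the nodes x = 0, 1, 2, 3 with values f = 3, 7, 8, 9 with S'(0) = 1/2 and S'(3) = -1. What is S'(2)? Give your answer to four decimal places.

0.9000

Put M_i = S'' at the i-th knot. Here h = (1, 1, 1) and Δ = (4, 1, 1), so the interior equations h_(i-1)·M_(i-1) + 2(h_(i-1)+h_i)·M_i + h_i·M_(i+1) = 6(Δ_i − Δ_(i-1)) read
  1·M_0 + 4·M_1 + 1·M_2 = 6(Δ_1 - Δ_0) = -18
  1·M_1 + 4·M_2 + 1·M_3 = 6(Δ_2 - Δ_1) = 0
Clamped end conditions give two more equations: 2h_0·M_0 + h_0·M_1 = 6(Δ_0 - S'(0)) = 21 and h_2·M_2 + 2h_2·M_3 = 6(S'(3) - Δ_2) = -12.
Solving: M_0 = 76/5, M_1 = -47/5, M_2 = 22/5, M_3 = -41/5.
On [2, 3], S'(x) = b_2 + 2c_2·(x - 2) + 3d_2·(x - 2)² with b_2 = Δ_2 - h_2(2M_2 + M_3)/6 = 9/10, c_2 = M_2/2 = 11/5, d_2 = (M_3 - M_2)/(6h_2) = -21/10. So S'(2) = 9/10.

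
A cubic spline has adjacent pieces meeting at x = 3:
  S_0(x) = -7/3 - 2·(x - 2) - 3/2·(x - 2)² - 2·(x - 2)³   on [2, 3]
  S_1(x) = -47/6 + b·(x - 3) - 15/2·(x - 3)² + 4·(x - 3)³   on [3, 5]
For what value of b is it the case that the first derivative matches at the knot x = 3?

-11

S_0'(x) = -2 - 3·(x - 2) - 6·(x - 2)², so S_0'(3) = -11. On the right, S_1'(3) = b, so b = -11.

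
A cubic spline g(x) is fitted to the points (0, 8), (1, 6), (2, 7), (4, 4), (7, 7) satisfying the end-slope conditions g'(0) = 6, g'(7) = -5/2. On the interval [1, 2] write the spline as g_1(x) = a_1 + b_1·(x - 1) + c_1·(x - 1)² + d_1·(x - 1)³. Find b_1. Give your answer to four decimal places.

With σ_i denoting the second derivative at x_i, h_i = 1, 1, 2, 3, and Δ_i = (y_(i+1) − y_i)/h_i = -2, 1, -3/2, 1:
  1·σ_0 + 4·σ_1 + 1·σ_2 = 6(Δ_1 - Δ_0) = 18
  1·σ_1 + 6·σ_2 + 2·σ_3 = 6(Δ_2 - Δ_1) = -15
  2·σ_2 + 10·σ_3 + 3·σ_4 = 6(Δ_3 - Δ_2) = 15
Clamped end conditions give two more equations: 2h_0·σ_0 + h_0·σ_1 = 6(Δ_0 - g'(0)) = -48 and h_3·σ_3 + 2h_3·σ_4 = 6(g'(7) - Δ_3) = -21.
Forward elimination and back-substitution give σ_0 = -6427/208, σ_1 = 1435/104, σ_2 = -1309/208, σ_3 = 233/52, σ_4 = -597/104.
On [1, 2], with g_1(x) = a_1 + b_1·(x - 1) + c_1·(x - 1)² + d_1·(x - 1)³: c_1 = σ_1/2 = 1435/208, d_1 = (σ_2 - σ_1)/(6h_1) = -1393/416, b_1 = Δ_1 - h_1(2σ_1 + σ_2)/6 = -1061/416.

-2.5505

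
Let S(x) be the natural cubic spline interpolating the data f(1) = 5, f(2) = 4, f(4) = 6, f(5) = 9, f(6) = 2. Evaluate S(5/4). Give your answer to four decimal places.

Put m_i = S'' at the i-th knot. Here h = (1, 2, 1, 1) and Δ = (-1, 1, 3, -7), so the interior equations h_(i-1)·m_(i-1) + 2(h_(i-1)+h_i)·m_i + h_i·m_(i+1) = 6(Δ_i − Δ_(i-1)) read
  1·m_0 + 6·m_1 + 2·m_2 = 6(Δ_1 - Δ_0) = 12
  2·m_1 + 6·m_2 + 1·m_3 = 6(Δ_2 - Δ_1) = 12
  1·m_2 + 4·m_3 + 1·m_4 = 6(Δ_3 - Δ_2) = -60
Natural end conditions: m_0 = m_4 = 0.
Solving: m_0 = 0, m_1 = 30/61, m_2 = 276/61, m_3 = -984/61, m_4 = 0.
On [1, 2], S(x) = 5 - 66/61·(x - 1) + 0·(x - 1)² + 5/61·(x - 1)³.
With (x - 1) = 1/4: S(5/4) = 18469/3904.

4.7308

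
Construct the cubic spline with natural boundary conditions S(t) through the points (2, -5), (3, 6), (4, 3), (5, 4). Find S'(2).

Let m_i = S''(x_i). Step sizes h_i = 1, 1, 1; slopes of the chords Δ_i = (y_(i+1) - y_i)/h_i = 11, -3, 1.
  1·m_0 + 4·m_1 + 1·m_2 = 6(Δ_1 - Δ_0) = -84
  1·m_1 + 4·m_2 + 1·m_3 = 6(Δ_2 - Δ_1) = 24
Natural end conditions: m_0 = m_3 = 0.
Forward elimination and back-substitution give m_0 = 0, m_1 = -24, m_2 = 12, m_3 = 0.
On [2, 3], S'(t) = b_0 + 2c_0·(t - 2) + 3d_0·(t - 2)² with b_0 = Δ_0 - h_0(2m_0 + m_1)/6 = 15, c_0 = m_0/2 = 0, d_0 = (m_1 - m_0)/(6h_0) = -4. So S'(2) = 15.

15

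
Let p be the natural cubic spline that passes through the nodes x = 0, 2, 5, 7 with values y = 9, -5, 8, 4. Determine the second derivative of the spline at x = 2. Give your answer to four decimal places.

8.7253

Write m_i for p''(x_i). With h_i = 2, 3, 2 and divided differences Δ_i = -7, 13/3, -2, the continuity of p' gives the tridiagonal system
  2·m_0 + 10·m_1 + 3·m_2 = 6(Δ_1 - Δ_0) = 68
  3·m_1 + 10·m_2 + 2·m_3 = 6(Δ_2 - Δ_1) = -38
Natural end conditions: m_0 = m_3 = 0.
Solving the tridiagonal system: m_0 = 0, m_1 = 794/91, m_2 = -584/91, m_3 = 0.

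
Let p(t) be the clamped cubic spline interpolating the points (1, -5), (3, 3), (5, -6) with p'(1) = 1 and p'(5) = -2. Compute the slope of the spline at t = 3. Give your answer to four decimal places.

-0.1250

Put M_i = p'' at the i-th knot. Here h = (2, 2) and Δ = (4, -9/2), so the interior equations h_(i-1)·M_(i-1) + 2(h_(i-1)+h_i)·M_i + h_i·M_(i+1) = 6(Δ_i − Δ_(i-1)) read
  2·M_0 + 8·M_1 + 2·M_2 = 6(Δ_1 - Δ_0) = -51
Clamped end conditions give two more equations: 2h_0·M_0 + h_0·M_1 = 6(Δ_0 - p'(1)) = 18 and h_1·M_1 + 2h_1·M_2 = 6(p'(5) - Δ_1) = 15.
Forward elimination and back-substitution give M_0 = 81/8, M_1 = -45/4, M_2 = 75/8.
On [3, 5], p'(t) = b_1 + 2c_1·(t - 3) + 3d_1·(t - 3)² with b_1 = Δ_1 - h_1(2M_1 + M_2)/6 = -1/8, c_1 = M_1/2 = -45/8, d_1 = (M_2 - M_1)/(6h_1) = 55/32. So p'(3) = -1/8.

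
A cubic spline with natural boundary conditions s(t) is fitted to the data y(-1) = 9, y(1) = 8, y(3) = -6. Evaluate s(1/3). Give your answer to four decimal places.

Put M_i = s'' at the i-th knot. Here h = (2, 2) and Δ = (-1/2, -7), so the interior equations h_(i-1)·M_(i-1) + 2(h_(i-1)+h_i)·M_i + h_i·M_(i+1) = 6(Δ_i − Δ_(i-1)) read
  2·M_0 + 8·M_1 + 2·M_2 = 6(Δ_1 - Δ_0) = -39
Natural end conditions: M_0 = M_2 = 0.
Solving the tridiagonal system: M_0 = 0, M_1 = -39/8, M_2 = 0.
On [-1, 1], s(t) = 9 + 9/8·(t + 1) + 0·(t + 1)² - 13/32·(t + 1)³.
With (t + 1) = 4/3: s(1/3) = 515/54.

9.5370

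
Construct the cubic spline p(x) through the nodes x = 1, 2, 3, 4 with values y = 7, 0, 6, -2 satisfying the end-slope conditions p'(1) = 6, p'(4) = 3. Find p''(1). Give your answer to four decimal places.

Let M_i = p''(x_i). Step sizes h_i = 1, 1, 1; slopes of the chords Δ_i = (y_(i+1) - y_i)/h_i = -7, 6, -8.
  1·M_0 + 4·M_1 + 1·M_2 = 6(Δ_1 - Δ_0) = 78
  1·M_1 + 4·M_2 + 1·M_3 = 6(Δ_2 - Δ_1) = -84
Clamped end conditions give two more equations: 2h_0·M_0 + h_0·M_1 = 6(Δ_0 - p'(1)) = -78 and h_2·M_2 + 2h_2·M_3 = 6(p'(4) - Δ_2) = 66.
Forward elimination and back-substitution give M_0 = -312/5, M_1 = 234/5, M_2 = -234/5, M_3 = 282/5.

-62.4000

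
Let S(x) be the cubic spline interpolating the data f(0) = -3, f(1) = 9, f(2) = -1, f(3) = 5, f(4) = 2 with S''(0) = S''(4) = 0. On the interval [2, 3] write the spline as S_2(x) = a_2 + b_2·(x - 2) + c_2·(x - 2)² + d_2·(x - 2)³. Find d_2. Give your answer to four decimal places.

Let M_i = S''(x_i). Step sizes h_i = 1, 1, 1, 1; slopes of the chords Δ_i = (y_(i+1) - y_i)/h_i = 12, -10, 6, -3.
  1·M_0 + 4·M_1 + 1·M_2 = 6(Δ_1 - Δ_0) = -132
  1·M_1 + 4·M_2 + 1·M_3 = 6(Δ_2 - Δ_1) = 96
  1·M_2 + 4·M_3 + 1·M_4 = 6(Δ_3 - Δ_2) = -54
Natural end conditions: M_0 = M_4 = 0.
Hence M_0 = 0, M_1 = -1209/28, M_2 = 285/7, M_3 = -663/28, M_4 = 0.
On [2, 3], with S_2(x) = a_2 + b_2·(x - 2) + c_2·(x - 2)² + d_2·(x - 2)³: c_2 = M_2/2 = 285/14, d_2 = (M_3 - M_2)/(6h_2) = -601/56, b_2 = Δ_2 - h_2(2M_2 + M_3)/6 = -29/8.

-10.7321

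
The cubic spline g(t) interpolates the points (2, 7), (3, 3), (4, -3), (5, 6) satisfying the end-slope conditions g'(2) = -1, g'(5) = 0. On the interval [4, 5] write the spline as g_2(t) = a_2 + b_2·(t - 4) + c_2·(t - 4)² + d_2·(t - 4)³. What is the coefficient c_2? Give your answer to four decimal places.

Write m_i for g''(x_i). With h_i = 1, 1, 1 and divided differences Δ_i = -4, -6, 9, the continuity of g' gives the tridiagonal system
  1·m_0 + 4·m_1 + 1·m_2 = 6(Δ_1 - Δ_0) = -12
  1·m_1 + 4·m_2 + 1·m_3 = 6(Δ_2 - Δ_1) = 90
Clamped end conditions give two more equations: 2h_0·m_0 + h_0·m_1 = 6(Δ_0 - g'(2)) = -18 and h_2·m_2 + 2h_2·m_3 = 6(g'(5) - Δ_2) = -54.
Solving the tridiagonal system: m_0 = -10/3, m_1 = -34/3, m_2 = 110/3, m_3 = -136/3.
On [4, 5], with g_2(t) = a_2 + b_2·(t - 4) + c_2·(t - 4)² + d_2·(t - 4)³: c_2 = m_2/2 = 55/3, d_2 = (m_3 - m_2)/(6h_2) = -41/3, b_2 = Δ_2 - h_2(2m_2 + m_3)/6 = 13/3.

18.3333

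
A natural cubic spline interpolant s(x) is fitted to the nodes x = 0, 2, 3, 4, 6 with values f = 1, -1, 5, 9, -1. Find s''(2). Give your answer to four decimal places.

7.4545

With M_i denoting the second derivative at x_i, h_i = 2, 1, 1, 2, and Δ_i = (y_(i+1) − y_i)/h_i = -1, 6, 4, -5:
  2·M_0 + 6·M_1 + 1·M_2 = 6(Δ_1 - Δ_0) = 42
  1·M_1 + 4·M_2 + 1·M_3 = 6(Δ_2 - Δ_1) = -12
  1·M_2 + 6·M_3 + 2·M_4 = 6(Δ_3 - Δ_2) = -54
Natural end conditions: M_0 = M_4 = 0.
Solving the tridiagonal system: M_0 = 0, M_1 = 82/11, M_2 = -30/11, M_3 = -94/11, M_4 = 0.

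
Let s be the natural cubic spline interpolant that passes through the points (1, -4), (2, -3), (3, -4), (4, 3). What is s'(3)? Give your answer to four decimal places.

Let M_i = s''(x_i). Step sizes h_i = 1, 1, 1; slopes of the chords Δ_i = (y_(i+1) - y_i)/h_i = 1, -1, 7.
  1·M_0 + 4·M_1 + 1·M_2 = 6(Δ_1 - Δ_0) = -12
  1·M_1 + 4·M_2 + 1·M_3 = 6(Δ_2 - Δ_1) = 48
Natural end conditions: M_0 = M_3 = 0.
Forward elimination and back-substitution give M_0 = 0, M_1 = -32/5, M_2 = 68/5, M_3 = 0.
On [3, 4], s'(t) = b_2 + 2c_2·(t - 3) + 3d_2·(t - 3)² with b_2 = Δ_2 - h_2(2M_2 + M_3)/6 = 37/15, c_2 = M_2/2 = 34/5, d_2 = (M_3 - M_2)/(6h_2) = -34/15. So s'(3) = 37/15.

2.4667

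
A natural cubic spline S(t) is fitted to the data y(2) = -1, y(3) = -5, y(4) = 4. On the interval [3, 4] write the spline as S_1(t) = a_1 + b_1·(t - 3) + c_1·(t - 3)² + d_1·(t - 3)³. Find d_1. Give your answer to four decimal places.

Write σ_i for S''(x_i). With h_i = 1, 1 and divided differences Δ_i = -4, 9, the continuity of S' gives the tridiagonal system
  1·σ_0 + 4·σ_1 + 1·σ_2 = 6(Δ_1 - Δ_0) = 78
Natural end conditions: σ_0 = σ_2 = 0.
Forward elimination and back-substitution give σ_0 = 0, σ_1 = 39/2, σ_2 = 0.
On [3, 4], with S_1(t) = a_1 + b_1·(t - 3) + c_1·(t - 3)² + d_1·(t - 3)³: c_1 = σ_1/2 = 39/4, d_1 = (σ_2 - σ_1)/(6h_1) = -13/4, b_1 = Δ_1 - h_1(2σ_1 + σ_2)/6 = 5/2.

-3.2500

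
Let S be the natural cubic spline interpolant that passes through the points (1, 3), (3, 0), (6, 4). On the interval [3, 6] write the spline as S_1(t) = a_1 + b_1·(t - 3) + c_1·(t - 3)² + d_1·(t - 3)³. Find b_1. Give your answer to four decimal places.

-0.3667

Put σ_i = S'' at the i-th knot. Here h = (2, 3) and Δ = (-3/2, 4/3), so the interior equations h_(i-1)·σ_(i-1) + 2(h_(i-1)+h_i)·σ_i + h_i·σ_(i+1) = 6(Δ_i − Δ_(i-1)) read
  2·σ_0 + 10·σ_1 + 3·σ_2 = 6(Δ_1 - Δ_0) = 17
Natural end conditions: σ_0 = σ_2 = 0.
Solving the tridiagonal system: σ_0 = 0, σ_1 = 17/10, σ_2 = 0.
On [3, 6], with S_1(t) = a_1 + b_1·(t - 3) + c_1·(t - 3)² + d_1·(t - 3)³: c_1 = σ_1/2 = 17/20, d_1 = (σ_2 - σ_1)/(6h_1) = -17/180, b_1 = Δ_1 - h_1(2σ_1 + σ_2)/6 = -11/30.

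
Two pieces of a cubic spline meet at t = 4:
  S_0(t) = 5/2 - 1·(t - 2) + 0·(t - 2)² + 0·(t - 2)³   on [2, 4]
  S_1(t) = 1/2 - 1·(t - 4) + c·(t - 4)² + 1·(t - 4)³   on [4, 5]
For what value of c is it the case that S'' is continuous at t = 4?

0

S_0''(t) = 0 + 0·(t - 2), so S_0''(4) = 0. On the right, S_1''(4) = 2c, so c = 0.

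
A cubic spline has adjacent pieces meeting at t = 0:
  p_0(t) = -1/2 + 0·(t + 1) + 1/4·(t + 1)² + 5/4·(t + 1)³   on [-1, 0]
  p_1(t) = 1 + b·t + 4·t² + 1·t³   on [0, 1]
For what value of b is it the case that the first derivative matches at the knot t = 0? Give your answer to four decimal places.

4.2500

p_0'(t) = 0 + 1/2·(t + 1) + 15/4·(t + 1)², so p_0'(0) = 17/4. On the right, p_1'(0) = b, so b = 17/4.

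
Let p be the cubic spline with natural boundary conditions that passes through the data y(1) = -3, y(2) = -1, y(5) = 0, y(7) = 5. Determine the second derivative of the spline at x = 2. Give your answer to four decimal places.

Write M_i for p''(x_i). With h_i = 1, 3, 2 and divided differences Δ_i = 2, 1/3, 5/2, the continuity of p' gives the tridiagonal system
  1·M_0 + 8·M_1 + 3·M_2 = 6(Δ_1 - Δ_0) = -10
  3·M_1 + 10·M_2 + 2·M_3 = 6(Δ_2 - Δ_1) = 13
Natural end conditions: M_0 = M_3 = 0.
Solving the tridiagonal system: M_0 = 0, M_1 = -139/71, M_2 = 134/71, M_3 = 0.

-1.9577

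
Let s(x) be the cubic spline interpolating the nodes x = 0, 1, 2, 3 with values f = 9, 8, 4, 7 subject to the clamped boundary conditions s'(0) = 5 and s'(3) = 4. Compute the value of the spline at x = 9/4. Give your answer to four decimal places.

4.2063

With M_i denoting the second derivative at x_i, h_i = 1, 1, 1, and Δ_i = (y_(i+1) − y_i)/h_i = -1, -4, 3:
  1·M_0 + 4·M_1 + 1·M_2 = 6(Δ_1 - Δ_0) = -18
  1·M_1 + 4·M_2 + 1·M_3 = 6(Δ_2 - Δ_1) = 42
Clamped end conditions give two more equations: 2h_0·M_0 + h_0·M_1 = 6(Δ_0 - s'(0)) = -36 and h_2·M_2 + 2h_2·M_3 = 6(s'(3) - Δ_2) = 6.
Forward elimination and back-substitution give M_0 = -244/15, M_1 = -52/15, M_2 = 182/15, M_3 = -46/15.
On [2, 3], s(x) = 4 - 8/15·(x - 2) + 91/15·(x - 2)² - 38/15·(x - 2)³.
With (x - 2) = 1/4: s(9/4) = 673/160.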